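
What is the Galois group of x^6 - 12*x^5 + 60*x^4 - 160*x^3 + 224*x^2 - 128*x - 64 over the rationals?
6T7: S_4

The polynomial f is an irreducible sextic over Q, so G = Gal(f/Q) is one of the 16 transitive subgroups 6T1, ..., 6T16 of S_6. The discriminant of f is 36352603193344 = 6029312^2, a perfect square, so G is contained in A_6. The transitive groups of degree 6 contained in A_6 are: A_4 (6T4, order 12), S_4 (6T7, order 24), (C_3 x C_3) : C_4 (6T10, order 36), PSL(2,5) (6T12, order 60), A_6 (6T15, order 360). By Dedekind's theorem, for a prime p not dividing disc(f) the degrees of the irreducible factors of f mod p form the cycle type of an element of G. Factoring f modulo the 79 such primes p <= 419 (skipping 2, 23, which divide the discriminant), each new pattern first appears at: mod 3: f = (x^3 + x^2 + x + 2)(x^3 + 2x^2 + 1), pattern 3+3; mod 5: f = (x^2 + x + 1)(x^4 + 2x^3 + 2x^2 + x + 1), pattern 4+2; mod 19: f = (x + 7)(x + 8)(x^2 + 14x + 9)(x^2 + 16x + 5), pattern 2+2+1+1; mod 223: f = (x + 30)(x + 65)(x + 107)(x + 112)(x + 154)(x + 189), pattern 1+1+1+1+1+1. No other pattern occurs in this range, so the set of observed cycle types is {3+3, 4+2, 2+2+1+1, 1+1+1+1+1+1}. The candidates containing elements of all these cycle types are S_4 (6T7) of order 24, (C_3 x C_3) : C_4 (6T10) of order 36, A_6 (6T15) of order 360; the others are excluded. The observed types are precisely the cycle types that occur in S_4 (6T7). Each of the other remaining candidates has further cycle types, and by the Chebotarev density theorem the matching factorization patterns would occur for a proportion of primes equal to their share of the group: (C_3 x C_3) : C_4 (6T10) additionally contains elements of type 3+1+1+1 (4 of its 36 elements, about 11% of primes); A_6 (6T15) additionally contains elements of type 5+1, 3+1+1+1 (184 of its 360 elements, about 51% of primes). None of the 79 primes tested shows any such pattern (for each of these groups the chance of that is below 10^-4), which rules them out. Hence G = S_4 (6T7), of order 24.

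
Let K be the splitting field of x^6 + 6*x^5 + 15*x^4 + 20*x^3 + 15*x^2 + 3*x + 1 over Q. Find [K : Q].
72

The degree of the splitting field over Q equals the order of the Galois group, so first determine the group. The polynomial f is an irreducible sextic over Q, so G = Gal(f/Q) is one of the 16 transitive subgroups 6T1, ..., 6T16 of S_6. The discriminant of f is -9059283, which is not a perfect square, so G is not contained in A_6. The transitive groups of degree 6 not contained in A_6 are: C_6 (6T1, order 6), S_3 (6T2, order 6), D_6 (6T3, order 12), C_3 x S_3 (6T5, order 18), A_4 x C_2 (6T6, order 24), S_4 (6T8, order 24), S_3 x S_3 (6T9, order 36), S_4 x C_2 (6T11, order 48), (S_3 x S_3) : C_2 (6T13, order 72), PGL(2,5) (6T14, order 120), S_6 (6T16, order 720). By Dedekind's theorem, for a prime p not dividing disc(f) the degrees of the irreducible factors of f mod p form the cycle type of an element of G. Factoring f modulo the 28 such primes p <= 127 (skipping 3, 17, 43, which divide the discriminant), each new pattern first appears at: mod 2: f = (x^6 + x^4 + x^2 + x + 1), pattern 6; mod 7: f = (x + 2)(x^2 + 6x + 4)(x^3 + 5x^2 + x + 1), pattern 3+2+1; mod 11: f = (x^2 + 1)(x^4 + 6x^3 + 3x^2 + 3x + 1), pattern 4+2; mod 13: f = (x + 4)(x + 9)(x^2 + x + 3)(x^2 + 5x + 10), pattern 2+2+1+1; mod 61: f = (x + 41)(x + 52)(x + 58)(x + 60)(x^2 + 39x + 27), pattern 2+1+1+1+1; mod 97: f = (x + 49)(x + 86)(x + 88)(x^3 + 74x^2 + 11x + 1), pattern 3+1+1+1; mod 113: f = (x^2 + 51x + 9)(x^2 + 70x + 61)(x^2 + 111x + 7), pattern 2+2+2; mod 127: f = (x^3 + 42x^2 + 60x + 1)(x^3 + 91x^2 + 70x + 1), pattern 3+3. No other pattern occurs in this range, so the set of observed cycle types is {6, 3+2+1, 4+2, 2+2+1+1, 2+1+1+1+1, 3+1+1+1, 2+2+2, 3+3}. The candidates containing elements of all these cycle types are (S_3 x S_3) : C_2 (6T13) of order 72, S_6 (6T16) of order 720; the others are excluded. The observed types are precisely the cycle types that occur in (S_3 x S_3) : C_2 (6T13) (apart from the identity). Each of the other remaining candidates has further cycle types, and by the Chebotarev density theorem the matching factorization patterns would occur for a proportion of primes equal to their share of the group: S_6 (6T16) additionally contains elements of type 5+1, 4+1+1 (234 of its 720 elements, about 32% of primes). None of the 28 primes tested shows any such pattern (for each of these groups the chance of that is below 10^-4), which rules them out. Hence G = (S_3 x S_3) : C_2 (6T13), of order 72. The Galois group (S_3 x S_3) : C_2 (6T13) has order 72, so the splitting field has degree 72 over Q.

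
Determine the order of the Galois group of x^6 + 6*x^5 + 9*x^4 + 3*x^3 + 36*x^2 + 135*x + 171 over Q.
6

The degree of the splitting field over Q equals the order of the Galois group, so first determine the group. The polynomial f is an irreducible sextic over Q, so G = Gal(f/Q) is one of the 16 transitive subgroups 6T1, ..., 6T16 of S_6. The discriminant of f is -63822230816067, which is not a perfect square, so G is not contained in A_6. The transitive groups of degree 6 not contained in A_6 are: C_6 (6T1, order 6), S_3 (6T2, order 6), D_6 (6T3, order 12), C_3 x S_3 (6T5, order 18), A_4 x C_2 (6T6, order 24), S_4 (6T8, order 24), S_3 x S_3 (6T9, order 36), S_4 x C_2 (6T11, order 48), (S_3 x S_3) : C_2 (6T13, order 72), PGL(2,5) (6T14, order 120), S_6 (6T16, order 720). By Dedekind's theorem, for a prime p not dividing disc(f) the degrees of the irreducible factors of f mod p form the cycle type of an element of G. Factoring f modulo the 37 such primes p <= 173 (skipping 3, 19, 37, which divide the discriminant), each new pattern first appears at: mod 2: f = (x^6 + x^4 + x^3 + x + 1), pattern 6; mod 7: f = (x^3 + 3x^2 + x + 4)(x^3 + 3x^2 + 6x + 6), pattern 3+3; mod 17: f = (x^2 + 7)(x^2 + 2x + 12)(x^2 + 4x + 16), pattern 2+2+2; mod 73: f = (x + 1)(x + 16)(x + 29)(x + 46)(x + 65)(x + 68), pattern 1+1+1+1+1+1. No other pattern occurs in this range, so the set of observed cycle types is {6, 3+3, 2+2+2, 1+1+1+1+1+1}. The candidates containing elements of all these cycle types are C_6 (6T1) of order 6, D_6 (6T3) of order 12, C_3 x S_3 (6T5) of order 18, A_4 x C_2 (6T6) of order 24, S_3 x S_3 (6T9) of order 36, S_4 x C_2 (6T11) of order 48, (S_3 x S_3) : C_2 (6T13) of order 72, PGL(2,5) (6T14) of order 120, S_6 (6T16) of order 720; the others are excluded. The observed types are precisely the cycle types that occur in C_6 (6T1). Each of the other remaining candidates has further cycle types, and by the Chebotarev density theorem the matching factorization patterns would occur for a proportion of primes equal to their share of the group: D_6 (6T3) additionally contains elements of type 2+2+1+1 (3 of its 12 elements, about 25% of primes); C_3 x S_3 (6T5) additionally contains elements of type 3+1+1+1 (4 of its 18 elements, about 22% of primes); A_4 x C_2 (6T6) additionally contains elements of type 2+2+1+1, 2+1+1+1+1 (6 of its 24 elements, about 25% of primes); S_3 x S_3 (6T9) additionally contains elements of type 3+1+1+1, 2+2+1+1 (13 of its 36 elements, about 36% of primes); S_4 x C_2 (6T11) additionally contains elements of type 4+2, 4+1+1, 2+2+1+1, 2+1+1+1+1 (24 of its 48 elements, about 50% of primes); (S_3 x S_3) : C_2 (6T13) additionally contains elements of type 4+2, 3+2+1, 3+1+1+1, 2+2+1+1, 2+1+1+1+1 (49 of its 72 elements, about 68% of primes); PGL(2,5) (6T14) additionally contains elements of type 5+1, 4+1+1, 2+2+1+1 (69 of its 120 elements, about 58% of primes); S_6 (6T16) additionally contains elements of type 5+1, 4+2, 4+1+1, 3+2+1, 3+1+1+1, 2+2+1+1, 2+1+1+1+1 (544 of its 720 elements, about 76% of primes). None of the 37 primes tested shows any such pattern (for each of these groups the chance of that is below 10^-4), which rules them out. Hence G = C_6 (6T1), of order 6. The Galois group C_6 (6T1) has order 6, so the splitting field has degree 6 over Q.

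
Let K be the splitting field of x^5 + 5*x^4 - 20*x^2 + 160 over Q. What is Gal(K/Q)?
D_5, the dihedral group of order 10

The polynomial f is an irreducible quintic over Q, so G = Gal(f/Q) is a transitive subgroup of S_5: one of C_5 (5T1, order 5), D_5 (5T2, order 10), F_20 (5T3, order 20), A_5 (5T4, order 60) or S_5 (5T5, order 120). The discriminant of f is 1327104000000 = 1152000^2, a perfect square, so G is contained in A_5. The transitive groups of degree 5 contained in A_5 are: C_5 (5T1, order 5), D_5 (5T2, order 10), A_5 (5T4, order 60). By Dedekind's theorem, for a prime p not dividing disc(f) the degrees of the irreducible factors of f mod p form the cycle type of an element of G. Factoring f modulo the 23 such primes p <= 101 (skipping 2, 3, 5, which divide the discriminant), each new pattern first appears at: mod 7: f = (x^5 + 5x^4 + x^2 + 6), pattern 5; mod 17: f = (x + 5)(x^2 + x + 2)(x^2 + 16x + 16), pattern 2+2+1. No other pattern occurs in this range, so the set of observed cycle types is {5, 2+2+1}. The candidates containing elements of all these cycle types are D_5 (5T2) of order 10, A_5 (5T4) of order 60; the others are excluded. The observed types are precisely the cycle types that occur in D_5 (5T2) (apart from the identity). Each of the other remaining candidates has further cycle types, and by the Chebotarev density theorem the matching factorization patterns would occur for a proportion of primes equal to their share of the group: A_5 (5T4) additionally contains elements of type 3+1+1 (20 of its 60 elements, about 33% of primes). None of the 23 primes tested shows any such pattern (for each of these groups the chance of that is below 10^-4), which rules them out. Hence G = D_5 (5T2), of order 10.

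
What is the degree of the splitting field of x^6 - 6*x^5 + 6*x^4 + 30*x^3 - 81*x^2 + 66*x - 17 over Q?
24

The degree of the splitting field over Q equals the order of the Galois group, so first determine the group. The polynomial f is an irreducible sextic over Q, so G = Gal(f/Q) is one of the 16 transitive subgroups 6T1, ..., 6T16 of S_6. The discriminant of f is -151585344, which is not a perfect square, so G is not contained in A_6. The transitive groups of degree 6 not contained in A_6 are: C_6 (6T1, order 6), S_3 (6T2, order 6), D_6 (6T3, order 12), C_3 x S_3 (6T5, order 18), A_4 x C_2 (6T6, order 24), S_4 (6T8, order 24), S_3 x S_3 (6T9, order 36), S_4 x C_2 (6T11, order 48), (S_3 x S_3) : C_2 (6T13, order 72), PGL(2,5) (6T14, order 120), S_6 (6T16, order 720). By Dedekind's theorem, for a prime p not dividing disc(f) the degrees of the irreducible factors of f mod p form the cycle type of an element of G. Factoring f modulo the 33 such primes p <= 151 (skipping 2, 3, 19, which divide the discriminant), each new pattern first appears at: mod 5: f = (x^3 + x^2 + 3x + 4)(x^3 + 3x^2 + 2), pattern 3+3; mod 7: f = (x^6 + x^5 + 6x^4 + 2x^3 + 3x^2 + 3x + 4), pattern 6; mod 17: f = (x)(x + 4)(x^2 + x + 2)(x^2 + 6x + 4), pattern 2+2+1+1; mod 71: f = (x^2 + 30x + 66)(x^2 + 48x + 53)(x^2 + 58x + 29), pattern 2+2+2; mod 107: f = (x + 15)(x + 27)(x + 63)(x + 91)(x^2 + 12x + 28), pattern 2+1+1+1+1. No other pattern occurs in this range, so the set of observed cycle types is {3+3, 6, 2+2+1+1, 2+2+2, 2+1+1+1+1}. The candidates containing elements of all these cycle types are A_4 x C_2 (6T6) of order 24, S_4 x C_2 (6T11) of order 48, (S_3 x S_3) : C_2 (6T13) of order 72, S_6 (6T16) of order 720; the others are excluded. The observed types are precisely the cycle types that occur in A_4 x C_2 (6T6) (apart from the identity). Each of the other remaining candidates has further cycle types, and by the Chebotarev density theorem the matching factorization patterns would occur for a proportion of primes equal to their share of the group: S_4 x C_2 (6T11) additionally contains elements of type 4+2, 4+1+1 (12 of its 48 elements, about 25% of primes); (S_3 x S_3) : C_2 (6T13) additionally contains elements of type 4+2, 3+2+1, 3+1+1+1 (34 of its 72 elements, about 47% of primes); S_6 (6T16) additionally contains elements of type 5+1, 4+2, 4+1+1, 3+2+1, 3+1+1+1 (484 of its 720 elements, about 67% of primes). None of the 33 primes tested shows any such pattern (for each of these groups the chance of that is below 10^-4), which rules them out. Hence G = A_4 x C_2 (6T6), of order 24. The Galois group A_4 x C_2 (6T6) has order 24, so the splitting field has degree 24 over Q.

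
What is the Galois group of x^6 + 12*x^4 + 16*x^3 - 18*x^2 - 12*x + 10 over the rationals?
S_3 x S_3 (order 36)

The polynomial f is an irreducible sextic over Q, so G = Gal(f/Q) is one of the 16 transitive subgroups 6T1, ..., 6T16 of S_6. The discriminant of f is 264479053824, which is not a perfect square, so G is not contained in A_6. The transitive groups of degree 6 not contained in A_6 are: C_6 (6T1, order 6), S_3 (6T2, order 6), D_6 (6T3, order 12), C_3 x S_3 (6T5, order 18), A_4 x C_2 (6T6, order 24), S_4 (6T8, order 24), S_3 x S_3 (6T9, order 36), S_4 x C_2 (6T11, order 48), (S_3 x S_3) : C_2 (6T13, order 72), PGL(2,5) (6T14, order 120), S_6 (6T16, order 720). By Dedekind's theorem, for a prime p not dividing disc(f) the degrees of the irreducible factors of f mod p form the cycle type of an element of G. Factoring f modulo the 14 such primes p <= 53 (skipping 2, 3, which divide the discriminant), each new pattern first appears at: mod 5: f = (x)(x + 2)(x^2 + 3)(x^2 + 3x + 3), pattern 2+2+1+1; mod 7: f = (x^6 + 5x^4 + 2x^3 + 3x^2 + 2x + 3), pattern 6; mod 19: f = (x + 11)(x + 12)(x + 15)(x^3 + 10x + 12), pattern 3+1+1+1; mod 31: f = (x^2 + 5x + 21)(x^2 + 11x + 17)(x^2 + 15x + 20), pattern 2+2+2; mod 43: f = (x^3 + 27x + 29)(x^3 + 28x + 30), pattern 3+3. No other pattern occurs in this range, so the set of observed cycle types is {2+2+1+1, 6, 3+1+1+1, 2+2+2, 3+3}. The candidates containing elements of all these cycle types are S_3 x S_3 (6T9) of order 36, (S_3 x S_3) : C_2 (6T13) of order 72, S_6 (6T16) of order 720; the others are excluded. The observed types are precisely the cycle types that occur in S_3 x S_3 (6T9) (apart from the identity). Each of the other remaining candidates has further cycle types, and by the Chebotarev density theorem the matching factorization patterns would occur for a proportion of primes equal to their share of the group: (S_3 x S_3) : C_2 (6T13) additionally contains elements of type 4+2, 3+2+1, 2+1+1+1+1 (36 of its 72 elements, about 50% of primes); S_6 (6T16) additionally contains elements of type 5+1, 4+2, 4+1+1, 3+2+1, 2+1+1+1+1 (459 of its 720 elements, about 64% of primes). None of the 14 primes tested shows any such pattern (for each of these groups the chance of that is below 10^-4), which rules them out. Hence G = S_3 x S_3 (6T9), of order 36.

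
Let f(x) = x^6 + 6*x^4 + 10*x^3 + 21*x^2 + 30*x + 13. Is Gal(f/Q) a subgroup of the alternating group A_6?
No

The polynomial is irreducible of degree 6 over Q. Its discriminant is -1024192512, which is not a perfect square. A Galois group lies in the alternating group exactly when the discriminant is a square in Q, so the Galois group (PGL(2,5)) is not contained in A_6.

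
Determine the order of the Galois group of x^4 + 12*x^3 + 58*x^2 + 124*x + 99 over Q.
The degree of the splitting field over Q equals the order of the Galois group, so first determine the group. The polynomial is an irreducible quartic over Q and its discriminant is 100352, which is not a perfect square, so the Galois group is not contained in A_4. The resolvent cubic y^3 - 58*y^2 + 1092*y - 6664 has exactly one rational root, so the Galois group is C_4 or D_4. The quartic remains irreducible over Q(sqrt(disc)), so the group is D_4. The Galois group D_4 (4T3) has order 8, so the splitting field has degree 8 over Q.

8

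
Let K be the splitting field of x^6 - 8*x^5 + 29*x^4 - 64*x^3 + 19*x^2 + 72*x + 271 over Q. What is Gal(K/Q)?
(C_3 x C_3) : C_4, the transitive group 6T10 of order 36

The polynomial f is an irreducible sextic over Q, so G = Gal(f/Q) is one of the 16 transitive subgroups 6T1, ..., 6T16 of S_6. The discriminant of f is 564385546240000 = 23756800^2, a perfect square, so G is contained in A_6. The transitive groups of degree 6 contained in A_6 are: A_4 (6T4, order 12), S_4 (6T7, order 24), (C_3 x C_3) : C_4 (6T10, order 36), PSL(2,5) (6T12, order 60), A_6 (6T15, order 360). By Dedekind's theorem, for a prime p not dividing disc(f) the degrees of the irreducible factors of f mod p form the cycle type of an element of G. Factoring f modulo the 19 such primes p <= 79 (skipping 2, 5, 29, which divide the discriminant), each new pattern first appears at: mod 3: f = (x^2 + x + 2)(x^4 + 2x + 2), pattern 4+2; mod 11: f = (x^3 + 7x + 10)(x^3 + 3x^2 + 4), pattern 3+3; mod 19: f = (x + 13)(x + 15)(x^2 + 9x + 10)(x^2 + 12x + 2), pattern 2+2+1+1; mod 61: f = (x + 4)(x + 37)(x + 51)(x^3 + 22x^2 + 36x + 25), pattern 3+1+1+1. No other pattern occurs in this range, so the set of observed cycle types is {4+2, 3+3, 2+2+1+1, 3+1+1+1}. The candidates containing elements of all these cycle types are (C_3 x C_3) : C_4 (6T10) of order 36, A_6 (6T15) of order 360; the others are excluded. The observed types are precisely the cycle types that occur in (C_3 x C_3) : C_4 (6T10) (apart from the identity). Each of the other remaining candidates has further cycle types, and by the Chebotarev density theorem the matching factorization patterns would occur for a proportion of primes equal to their share of the group: A_6 (6T15) additionally contains elements of type 5+1 (144 of its 360 elements, about 40% of primes). None of the 19 primes tested shows any such pattern (for each of these groups the chance of that is below 10^-4), which rules them out. Hence G = (C_3 x C_3) : C_4 (6T10), of order 36.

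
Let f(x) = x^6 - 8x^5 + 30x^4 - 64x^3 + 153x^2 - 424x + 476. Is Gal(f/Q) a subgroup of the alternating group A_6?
The polynomial is irreducible of degree 6 over Q. Its discriminant is -3511396987830272, which is not a perfect square. A Galois group lies in the alternating group exactly when the discriminant is a square in Q, so the Galois group (S_4 x C_2) is not contained in A_6.

No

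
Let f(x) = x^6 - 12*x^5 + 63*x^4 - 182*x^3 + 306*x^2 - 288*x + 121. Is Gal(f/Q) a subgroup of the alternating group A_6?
The polynomial is irreducible of degree 6 over Q. Its discriminant is -16003008, which is not a perfect square. A Galois group lies in the alternating group exactly when the discriminant is a square in Q, so the Galois group (PGL(2,5)) is not contained in A_6.

No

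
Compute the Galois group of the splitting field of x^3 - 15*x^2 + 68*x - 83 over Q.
3T1: C_3

The polynomial is an irreducible cubic over Q and its discriminant is 49 = 7^2, a perfect square. For an irreducible cubic, a square discriminant forces the Galois group to be A_3, the cyclic group of order 3.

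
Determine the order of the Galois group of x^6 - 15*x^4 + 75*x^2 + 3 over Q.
The degree of the splitting field over Q equals the order of the Galois group, so first determine the group. The polynomial f is an irreducible sextic over Q, so G = Gal(f/Q) is one of the 16 transitive subgroups 6T1, ..., 6T16 of S_6. The discriminant of f is -37572373905408, which is not a perfect square, so G is not contained in A_6. The transitive groups of degree 6 not contained in A_6 are: C_6 (6T1, order 6), S_3 (6T2, order 6), D_6 (6T3, order 12), C_3 x S_3 (6T5, order 18), A_4 x C_2 (6T6, order 24), S_4 (6T8, order 24), S_3 x S_3 (6T9, order 36), S_4 x C_2 (6T11, order 48), (S_3 x S_3) : C_2 (6T13, order 72), PGL(2,5) (6T14, order 120), S_6 (6T16, order 720). By Dedekind's theorem, for a prime p not dividing disc(f) the degrees of the irreducible factors of f mod p form the cycle type of an element of G. Factoring f modulo the 23 such primes p <= 97 (skipping 2, 3, which divide the discriminant), each new pattern first appears at: mod 5: f = (x^2 + 2)(x^2 + x + 2)(x^2 + 4x + 2), pattern 2+2+2; mod 7: f = (x^3 + 2x^2 + 5x + 5)(x^3 + 5x^2 + 5x + 2), pattern 3+3; mod 31: f = (x + 7)(x + 12)(x + 15)(x + 16)(x + 19)(x + 24), pattern 1+1+1+1+1+1. No other pattern occurs in this range, so the set of observed cycle types is {2+2+2, 3+3, 1+1+1+1+1+1}. The candidates containing elements of all these cycle types are C_6 (6T1) of order 6, S_3 (6T2) of order 6, D_6 (6T3) of order 12, C_3 x S_3 (6T5) of order 18, A_4 x C_2 (6T6) of order 24, S_4 (6T8) of order 24, S_3 x S_3 (6T9) of order 36, S_4 x C_2 (6T11) of order 48, (S_3 x S_3) : C_2 (6T13) of order 72, PGL(2,5) (6T14) of order 120, S_6 (6T16) of order 720; the others are excluded. The observed types are precisely the cycle types that occur in S_3 (6T2). Each of the other remaining candidates has further cycle types, and by the Chebotarev density theorem the matching factorization patterns would occur for a proportion of primes equal to their share of the group: C_6 (6T1) additionally contains elements of type 6 (2 of its 6 elements, about 33% of primes); D_6 (6T3) additionally contains elements of type 6, 2+2+1+1 (5 of its 12 elements, about 42% of primes); C_3 x S_3 (6T5) additionally contains elements of type 6, 3+1+1+1 (10 of its 18 elements, about 56% of primes); A_4 x C_2 (6T6) additionally contains elements of type 6, 2+2+1+1, 2+1+1+1+1 (14 of its 24 elements, about 58% of primes); S_4 (6T8) additionally contains elements of type 4+1+1, 2+2+1+1 (9 of its 24 elements, about 38% of primes); S_3 x S_3 (6T9) additionally contains elements of type 6, 3+1+1+1, 2+2+1+1 (25 of its 36 elements, about 69% of primes); S_4 x C_2 (6T11) additionally contains elements of type 6, 4+2, 4+1+1, 2+2+1+1, 2+1+1+1+1 (32 of its 48 elements, about 67% of primes); (S_3 x S_3) : C_2 (6T13) additionally contains elements of type 6, 4+2, 3+2+1, 3+1+1+1, 2+2+1+1, 2+1+1+1+1 (61 of its 72 elements, about 85% of primes); PGL(2,5) (6T14) additionally contains elements of type 6, 5+1, 4+1+1, 2+2+1+1 (89 of its 120 elements, about 74% of primes); S_6 (6T16) additionally contains elements of type 6, 5+1, 4+2, 4+1+1, 3+2+1, 3+1+1+1, 2+2+1+1, 2+1+1+1+1 (664 of its 720 elements, about 92% of primes). None of the 23 primes tested shows any such pattern (for each of these groups the chance of that is below 10^-4), which rules them out. Hence G = S_3 (6T2), of order 6. The Galois group S_3 (6T2) has order 6, so the splitting field has degree 6 over Q.

6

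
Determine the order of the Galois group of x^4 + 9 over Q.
4

The degree of the splitting field over Q equals the order of the Galois group, so first determine the group. The polynomial is an irreducible quartic over Q and its discriminant is 186624 = 432^2, a perfect square, so the Galois group is contained in A_4. The resolvent cubic y^3 - 36*y splits completely over Q, which gives the Klein four-group V_4. The Galois group V_4 (4T2) has order 4, so the splitting field has degree 4 over Q.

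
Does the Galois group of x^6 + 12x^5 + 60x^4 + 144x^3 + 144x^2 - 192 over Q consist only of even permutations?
No

The polynomial is irreducible of degree 6 over Q. Its discriminant is 5410421842378752, which is not a perfect square. A Galois group lies in the alternating group exactly when the discriminant is a square in Q, so the Galois group (S_3 x S_3) is not contained in A_6.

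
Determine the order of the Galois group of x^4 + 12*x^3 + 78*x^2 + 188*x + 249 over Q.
12

The degree of the splitting field over Q equals the order of the Galois group, so first determine the group. The polynomial is an irreducible quartic over Q and its discriminant is 1358954496 = 36864^2, a perfect square, so the Galois group is contained in A_4. The resolvent cubic y^3 - 78*y^2 + 1260*y + 6488 is irreducible over Q. An irreducible resolvent with square discriminant gives A_4. The Galois group A_4 (4T4) has order 12, so the splitting field has degree 12 over Q.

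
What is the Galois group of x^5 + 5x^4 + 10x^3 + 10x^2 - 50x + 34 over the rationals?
The polynomial f is an irreducible quintic over Q, so G = Gal(f/Q) is a transitive subgroup of S_5: one of C_5 (5T1, order 5), D_5 (5T2, order 10), F_20 (5T3, order 20), A_5 (5T4, order 60) or S_5 (5T5, order 120). The discriminant of f is 58564000000 = 242000^2, a perfect square, so G is contained in A_5. The transitive groups of degree 5 contained in A_5 are: C_5 (5T1, order 5), D_5 (5T2, order 10), A_5 (5T4, order 60). By Dedekind's theorem, for a prime p not dividing disc(f) the degrees of the irreducible factors of f mod p form the cycle type of an element of G. Factoring f modulo the 3 such primes p <= 13 (skipping 2, 5, 11, which divide the discriminant), each new pattern first appears at: mod 3: f = (x^5 + 2x^4 + x^3 + x^2 + x + 1), pattern 5; mod 13: f = (x + 7)(x + 9)(x^3 + 2x^2 + 6x + 9), pattern 3+1+1. No other pattern occurs in this range, so the set of observed cycle types is {5, 3+1+1}. Among the candidates above, the only group containing elements of all these cycle types is A_5 (5T4) — each of C_5 (5T1), D_5 (5T2) lacks at least one of them. Hence G = A_5 (5T4), of order 60.

A_5 (also written A5)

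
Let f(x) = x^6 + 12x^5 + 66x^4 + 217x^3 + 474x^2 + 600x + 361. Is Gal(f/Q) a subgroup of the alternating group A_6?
No

The polynomial is irreducible of degree 6 over Q. Its discriminant is -449880542841987, which is not a perfect square. A Galois group lies in the alternating group exactly when the discriminant is a square in Q, so the Galois group (C_6) is not contained in A_6.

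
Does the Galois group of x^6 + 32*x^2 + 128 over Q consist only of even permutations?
The polynomial is irreducible of degree 6 over Q. Its discriminant is -2693803488051200, which is not a perfect square. A Galois group lies in the alternating group exactly when the discriminant is a square in Q, so the Galois group (S_4 x C_2) is not contained in A_6.

No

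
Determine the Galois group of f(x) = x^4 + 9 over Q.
The polynomial is an irreducible quartic over Q and its discriminant is 186624 = 432^2, a perfect square, so the Galois group is contained in A_4. The resolvent cubic y^3 - 36*y splits completely over Q, which gives the Klein four-group V_4.

4T2: V_4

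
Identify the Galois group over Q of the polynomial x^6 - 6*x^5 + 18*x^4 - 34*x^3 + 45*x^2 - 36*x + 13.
6T14: PGL(2,5)

The polynomial f is an irreducible sextic over Q, so G = Gal(f/Q) is one of the 16 transitive subgroups 6T1, ..., 6T16 of S_6. The discriminant of f is -16003008, which is not a perfect square, so G is not contained in A_6. The transitive groups of degree 6 not contained in A_6 are: C_6 (6T1, order 6), S_3 (6T2, order 6), D_6 (6T3, order 12), C_3 x S_3 (6T5, order 18), A_4 x C_2 (6T6, order 24), S_4 (6T8, order 24), S_3 x S_3 (6T9, order 36), S_4 x C_2 (6T11, order 48), (S_3 x S_3) : C_2 (6T13, order 72), PGL(2,5) (6T14, order 120), S_6 (6T16, order 720). By Dedekind's theorem, for a prime p not dividing disc(f) the degrees of the irreducible factors of f mod p form the cycle type of an element of G. Factoring f modulo the 21 such primes p <= 89 (skipping 2, 3, 7, which divide the discriminant), each new pattern first appears at: mod 5: f = (x^6 + 4x^5 + 3x^4 + x^3 + 4x + 3), pattern 6; mod 11: f = (x + 8)(x^5 + 8x^4 + 9x^3 + 4x^2 + 2x + 3), pattern 5+1; mod 13: f = (x)(x + 4)(x^4 + 3x^3 + 6x^2 + 7x + 4), pattern 4+1+1; mod 23: f = (x + 2)(x + 6)(x^2 + 3x + 21)(x^2 + 6x + 10), pattern 2+2+1+1; mod 43: f = (x^3 + 16x^2 + 30x + 18)(x^3 + 21x^2 + 39x + 27), pattern 3+3; mod 61: f = (x^2 + 30x + 2)(x^2 + 41x + 31)(x^2 + 45x + 13), pattern 2+2+2. No other pattern occurs in this range, so the set of observed cycle types is {6, 5+1, 4+1+1, 2+2+1+1, 3+3, 2+2+2}. The candidates containing elements of all these cycle types are PGL(2,5) (6T14) of order 120, S_6 (6T16) of order 720; the others are excluded. The observed types are precisely the cycle types that occur in PGL(2,5) (6T14) (apart from the identity). Each of the other remaining candidates has further cycle types, and by the Chebotarev density theorem the matching factorization patterns would occur for a proportion of primes equal to their share of the group: S_6 (6T16) additionally contains elements of type 4+2, 3+2+1, 3+1+1+1, 2+1+1+1+1 (265 of its 720 elements, about 37% of primes). None of the 21 primes tested shows any such pattern (for each of these groups the chance of that is below 10^-4), which rules them out. Hence G = PGL(2,5) (6T14), of order 120.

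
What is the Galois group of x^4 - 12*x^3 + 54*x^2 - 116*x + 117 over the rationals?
A_4 (order 12)

The polynomial is an irreducible quartic over Q and its discriminant is 331776 = 576^2, a perfect square, so the Galois group is contained in A_4. The resolvent cubic y^3 - 54*y^2 + 924*y - 5032 is irreducible over Q. An irreducible resolvent with square discriminant gives A_4.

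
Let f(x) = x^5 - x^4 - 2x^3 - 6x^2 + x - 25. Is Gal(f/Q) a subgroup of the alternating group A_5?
The polynomial is irreducible of degree 5 over Q. Its discriminant is 2316304384 = 48128^2, a perfect square. A Galois group lies in the alternating group exactly when the discriminant is a square in Q, so the Galois group (D_5) is contained in A_5.

Yes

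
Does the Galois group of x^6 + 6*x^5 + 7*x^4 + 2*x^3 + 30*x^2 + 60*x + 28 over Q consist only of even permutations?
The polynomial is irreducible of degree 6 over Q. Its discriminant is -45161350144, which is not a perfect square. A Galois group lies in the alternating group exactly when the discriminant is a square in Q, so the Galois group (S_4 x C_2) is not contained in A_6.

No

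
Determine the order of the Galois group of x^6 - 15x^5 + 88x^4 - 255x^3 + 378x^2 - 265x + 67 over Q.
6

The degree of the splitting field over Q equals the order of the Galois group, so first determine the group. The polynomial f is an irreducible sextic over Q, so G = Gal(f/Q) is one of the 16 transitive subgroups 6T1, ..., 6T16 of S_6. The discriminant of f is 810448, which is not a perfect square, so G is not contained in A_6. The transitive groups of degree 6 not contained in A_6 are: C_6 (6T1, order 6), S_3 (6T2, order 6), D_6 (6T3, order 12), C_3 x S_3 (6T5, order 18), A_4 x C_2 (6T6, order 24), S_4 (6T8, order 24), S_3 x S_3 (6T9, order 36), S_4 x C_2 (6T11, order 48), (S_3 x S_3) : C_2 (6T13, order 72), PGL(2,5) (6T14, order 120), S_6 (6T16, order 720). By Dedekind's theorem, for a prime p not dividing disc(f) the degrees of the irreducible factors of f mod p form the cycle type of an element of G. Factoring f modulo the 23 such primes p <= 97 (skipping 2, 37, which divide the discriminant), each new pattern first appears at: mod 3: f = (x^3 + x^2 + 2x + 1)(x^3 + 2x^2 + 1), pattern 3+3; mod 5: f = (x^2 + 2)(x^2 + x + 1)(x^2 + 4x + 1), pattern 2+2+2; mod 67: f = (x)(x + 16)(x + 28)(x + 34)(x + 46)(x + 62), pattern 1+1+1+1+1+1. No other pattern occurs in this range, so the set of observed cycle types is {3+3, 2+2+2, 1+1+1+1+1+1}. The candidates containing elements of all these cycle types are C_6 (6T1) of order 6, S_3 (6T2) of order 6, D_6 (6T3) of order 12, C_3 x S_3 (6T5) of order 18, A_4 x C_2 (6T6) of order 24, S_4 (6T8) of order 24, S_3 x S_3 (6T9) of order 36, S_4 x C_2 (6T11) of order 48, (S_3 x S_3) : C_2 (6T13) of order 72, PGL(2,5) (6T14) of order 120, S_6 (6T16) of order 720; the others are excluded. The observed types are precisely the cycle types that occur in S_3 (6T2). Each of the other remaining candidates has further cycle types, and by the Chebotarev density theorem the matching factorization patterns would occur for a proportion of primes equal to their share of the group: C_6 (6T1) additionally contains elements of type 6 (2 of its 6 elements, about 33% of primes); D_6 (6T3) additionally contains elements of type 6, 2+2+1+1 (5 of its 12 elements, about 42% of primes); C_3 x S_3 (6T5) additionally contains elements of type 6, 3+1+1+1 (10 of its 18 elements, about 56% of primes); A_4 x C_2 (6T6) additionally contains elements of type 6, 2+2+1+1, 2+1+1+1+1 (14 of its 24 elements, about 58% of primes); S_4 (6T8) additionally contains elements of type 4+1+1, 2+2+1+1 (9 of its 24 elements, about 38% of primes); S_3 x S_3 (6T9) additionally contains elements of type 6, 3+1+1+1, 2+2+1+1 (25 of its 36 elements, about 69% of primes); S_4 x C_2 (6T11) additionally contains elements of type 6, 4+2, 4+1+1, 2+2+1+1, 2+1+1+1+1 (32 of its 48 elements, about 67% of primes); (S_3 x S_3) : C_2 (6T13) additionally contains elements of type 6, 4+2, 3+2+1, 3+1+1+1, 2+2+1+1, 2+1+1+1+1 (61 of its 72 elements, about 85% of primes); PGL(2,5) (6T14) additionally contains elements of type 6, 5+1, 4+1+1, 2+2+1+1 (89 of its 120 elements, about 74% of primes); S_6 (6T16) additionally contains elements of type 6, 5+1, 4+2, 4+1+1, 3+2+1, 3+1+1+1, 2+2+1+1, 2+1+1+1+1 (664 of its 720 elements, about 92% of primes). None of the 23 primes tested shows any such pattern (for each of these groups the chance of that is below 10^-4), which rules them out. Hence G = S_3 (6T2), of order 6. The Galois group S_3 (6T2) has order 6, so the splitting field has degree 6 over Q.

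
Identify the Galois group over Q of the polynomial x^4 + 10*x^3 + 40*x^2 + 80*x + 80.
C_4 (order 4)

The polynomial is an irreducible quartic over Q and its discriminant is 512000, which is not a perfect square, so the Galois group is not contained in A_4. The resolvent cubic y^3 - 40*y^2 + 480*y - 1600 has exactly one rational root, so the Galois group is C_4 or D_4. The quartic becomes reducible over Q(sqrt(disc)), so the group is C_4.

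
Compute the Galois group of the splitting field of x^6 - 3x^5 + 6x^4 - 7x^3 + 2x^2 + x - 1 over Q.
S_4, S_4(6c), the S_4-action on 6 points not in A_6

The polynomial f is an irreducible sextic over Q, so G = Gal(f/Q) is one of the 16 transitive subgroups 6T1, ..., 6T16 of S_6. The discriminant of f is 810448, which is not a perfect square, so G is not contained in A_6. The transitive groups of degree 6 not contained in A_6 are: C_6 (6T1, order 6), S_3 (6T2, order 6), D_6 (6T3, order 12), C_3 x S_3 (6T5, order 18), A_4 x C_2 (6T6, order 24), S_4 (6T8, order 24), S_3 x S_3 (6T9, order 36), S_4 x C_2 (6T11, order 48), (S_3 x S_3) : C_2 (6T13, order 72), PGL(2,5) (6T14, order 120), S_6 (6T16, order 720). By Dedekind's theorem, for a prime p not dividing disc(f) the degrees of the irreducible factors of f mod p form the cycle type of an element of G. Factoring f modulo the 22 such primes p <= 89 (skipping 2, 37, which divide the discriminant), each new pattern first appears at: mod 3: f = (x^3 + x^2 + x + 2)(x^3 + 2x^2 + 1), pattern 3+3; mod 5: f = (x^2 + 3)(x^2 + 3x + 4)(x^2 + 4x + 2), pattern 2+2+2; mod 17: f = (x + 1)(x + 15)(x^4 + 15x^3 + 6x^2 + 12x + 9), pattern 4+1+1; mod 67: f = (x + 4)(x + 62)(x^2 + 66x + 40)(x^2 + 66x + 50), pattern 2+2+1+1. No other pattern occurs in this range, so the set of observed cycle types is {3+3, 2+2+2, 4+1+1, 2+2+1+1}. The candidates containing elements of all these cycle types are S_4 (6T8) of order 24, S_4 x C_2 (6T11) of order 48, PGL(2,5) (6T14) of order 120, S_6 (6T16) of order 720; the others are excluded. The observed types are precisely the cycle types that occur in S_4 (6T8) (apart from the identity). Each of the other remaining candidates has further cycle types, and by the Chebotarev density theorem the matching factorization patterns would occur for a proportion of primes equal to their share of the group: S_4 x C_2 (6T11) additionally contains elements of type 6, 4+2, 2+1+1+1+1 (17 of its 48 elements, about 35% of primes); PGL(2,5) (6T14) additionally contains elements of type 6, 5+1 (44 of its 120 elements, about 37% of primes); S_6 (6T16) additionally contains elements of type 6, 5+1, 4+2, 3+2+1, 3+1+1+1, 2+1+1+1+1 (529 of its 720 elements, about 73% of primes). None of the 22 primes tested shows any such pattern (for each of these groups the chance of that is below 10^-4), which rules them out. Hence G = S_4 (6T8), of order 24.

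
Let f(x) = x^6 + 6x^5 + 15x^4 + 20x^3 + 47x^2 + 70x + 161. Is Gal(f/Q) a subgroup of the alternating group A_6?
No

The polynomial is irreducible of degree 6 over Q. Its discriminant is -2693803488051200, which is not a perfect square. A Galois group lies in the alternating group exactly when the discriminant is a square in Q, so the Galois group (S_4 x C_2) is not contained in A_6.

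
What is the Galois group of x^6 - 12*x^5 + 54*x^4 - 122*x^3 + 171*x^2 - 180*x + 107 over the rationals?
The polynomial f is an irreducible sextic over Q, so G = Gal(f/Q) is one of the 16 transitive subgroups 6T1, ..., 6T16 of S_6. The discriminant of f is -11156429376, which is not a perfect square, so G is not contained in A_6. The transitive groups of degree 6 not contained in A_6 are: C_6 (6T1, order 6), S_3 (6T2, order 6), D_6 (6T3, order 12), C_3 x S_3 (6T5, order 18), A_4 x C_2 (6T6, order 24), S_4 (6T8, order 24), S_3 x S_3 (6T9, order 36), S_4 x C_2 (6T11, order 48), (S_3 x S_3) : C_2 (6T13, order 72), PGL(2,5) (6T14, order 120), S_6 (6T16, order 720). By Dedekind's theorem, for a prime p not dividing disc(f) the degrees of the irreducible factors of f mod p form the cycle type of an element of G. Factoring f modulo the 33 such primes p <= 149 (skipping 2, 3, which divide the discriminant), each new pattern first appears at: mod 5: f = (x^3 + x^2 + 3x + 1)(x^3 + 2x^2 + 4x + 2), pattern 3+3; mod 7: f = (x^6 + 2x^5 + 5x^4 + 4x^3 + 3x^2 + 2x + 2), pattern 6; mod 17: f = (x + 10)(x + 11)(x^2 + 2x + 4)(x^2 + 16x + 6), pattern 2+2+1+1; mod 19: f = (x + 2)(x + 5)(x + 11)(x + 18)(x^2 + 9x + 3), pattern 2+1+1+1+1; mod 71: f = (x^2 + 28x + 70)(x^2 + 46x + 57)(x^2 + 56x + 33), pattern 2+2+2. No other pattern occurs in this range, so the set of observed cycle types is {3+3, 6, 2+2+1+1, 2+1+1+1+1, 2+2+2}. The candidates containing elements of all these cycle types are A_4 x C_2 (6T6) of order 24, S_4 x C_2 (6T11) of order 48, (S_3 x S_3) : C_2 (6T13) of order 72, S_6 (6T16) of order 720; the others are excluded. The observed types are precisely the cycle types that occur in A_4 x C_2 (6T6) (apart from the identity). Each of the other remaining candidates has further cycle types, and by the Chebotarev density theorem the matching factorization patterns would occur for a proportion of primes equal to their share of the group: S_4 x C_2 (6T11) additionally contains elements of type 4+2, 4+1+1 (12 of its 48 elements, about 25% of primes); (S_3 x S_3) : C_2 (6T13) additionally contains elements of type 4+2, 3+2+1, 3+1+1+1 (34 of its 72 elements, about 47% of primes); S_6 (6T16) additionally contains elements of type 5+1, 4+2, 4+1+1, 3+2+1, 3+1+1+1 (484 of its 720 elements, about 67% of primes). None of the 33 primes tested shows any such pattern (for each of these groups the chance of that is below 10^-4), which rules them out. Hence G = A_4 x C_2 (6T6), of order 24.

A_4 x C_2 (also written A4xC2)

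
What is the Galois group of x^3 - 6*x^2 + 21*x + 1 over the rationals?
The polynomial is an irreducible cubic over Q and its discriminant is -22599, which is not a perfect square. For an irreducible cubic, a non-square discriminant gives Galois group S_3.

3T2: S_3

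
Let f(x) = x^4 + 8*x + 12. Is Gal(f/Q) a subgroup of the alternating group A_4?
Yes

The polynomial is irreducible of degree 4 over Q. Its discriminant is 331776 = 576^2, a perfect square. A Galois group lies in the alternating group exactly when the discriminant is a square in Q, so the Galois group (A_4) is contained in A_4.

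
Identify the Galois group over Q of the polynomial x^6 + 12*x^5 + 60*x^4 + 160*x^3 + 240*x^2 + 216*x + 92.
The polynomial f is an irreducible sextic over Q, so G = Gal(f/Q) is one of the 16 transitive subgroups 6T1, ..., 6T16 of S_6. The discriminant of f is 746496000000 = 864000^2, a perfect square, so G is contained in A_6. The transitive groups of degree 6 contained in A_6 are: A_4 (6T4, order 12), S_4 (6T7, order 24), (C_3 x C_3) : C_4 (6T10, order 36), PSL(2,5) (6T12, order 60), A_6 (6T15, order 360). By Dedekind's theorem, for a prime p not dividing disc(f) the degrees of the irreducible factors of f mod p form the cycle type of an element of G. Factoring f modulo the 6 such primes p <= 23 (skipping 2, 3, 5, which divide the discriminant), each new pattern first appears at: mod 7: f = (x + 5)(x^5 + 4x^3 + 2x + 3), pattern 5+1; mod 23: f = (x)(x + 9)(x + 14)(x^3 + 12x^2 + 3x + 5), pattern 3+1+1+1. No other pattern occurs in this range, so the set of observed cycle types is {5+1, 3+1+1+1}. Among the candidates above, the only group containing elements of all these cycle types is A_6 (6T15) — each of A_4 (6T4), S_4 (6T7), (C_3 x C_3) : C_4 (6T10), PSL(2,5) (6T12) lacks at least one of them. Hence G = A_6 (6T15), of order 360.

6T15: A_6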